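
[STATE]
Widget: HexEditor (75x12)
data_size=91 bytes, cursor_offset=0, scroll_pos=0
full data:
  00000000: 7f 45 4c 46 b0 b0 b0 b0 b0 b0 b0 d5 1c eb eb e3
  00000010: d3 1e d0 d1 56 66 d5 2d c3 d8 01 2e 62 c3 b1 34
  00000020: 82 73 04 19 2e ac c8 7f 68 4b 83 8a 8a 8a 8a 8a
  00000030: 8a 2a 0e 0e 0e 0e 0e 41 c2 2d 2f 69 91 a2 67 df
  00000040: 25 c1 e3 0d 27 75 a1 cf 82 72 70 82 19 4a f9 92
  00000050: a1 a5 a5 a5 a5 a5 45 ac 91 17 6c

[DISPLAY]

00000000  7F 45 4c 46 b0 b0 b0 b0  b0 b0 b0 d5 1c eb eb e3  |.ELF..........
00000010  d3 1e d0 d1 56 66 d5 2d  c3 d8 01 2e 62 c3 b1 34  |....Vf.-....b.
00000020  82 73 04 19 2e ac c8 7f  68 4b 83 8a 8a 8a 8a 8a  |.s......hK....
00000030  8a 2a 0e 0e 0e 0e 0e 41  c2 2d 2f 69 91 a2 67 df  |.*.....A.-/i..
00000040  25 c1 e3 0d 27 75 a1 cf  82 72 70 82 19 4a f9 92  |%...'u...rp..J
00000050  a1 a5 a5 a5 a5 a5 45 ac  91 17 6c                 |......E...l   
                                                                           
                                                                           
                                                                           
                                                                           
                                                                           
                                                                           


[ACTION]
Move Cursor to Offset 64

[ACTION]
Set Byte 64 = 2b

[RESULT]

00000000  7f 45 4c 46 b0 b0 b0 b0  b0 b0 b0 d5 1c eb eb e3  |.ELF..........
00000010  d3 1e d0 d1 56 66 d5 2d  c3 d8 01 2e 62 c3 b1 34  |....Vf.-....b.
00000020  82 73 04 19 2e ac c8 7f  68 4b 83 8a 8a 8a 8a 8a  |.s......hK....
00000030  8a 2a 0e 0e 0e 0e 0e 41  c2 2d 2f 69 91 a2 67 df  |.*.....A.-/i..
00000040  2B c1 e3 0d 27 75 a1 cf  82 72 70 82 19 4a f9 92  |+...'u...rp..J
00000050  a1 a5 a5 a5 a5 a5 45 ac  91 17 6c                 |......E...l   
                                                                           
                                                                           
                                                                           
                                                                           
                                                                           
                                                                           


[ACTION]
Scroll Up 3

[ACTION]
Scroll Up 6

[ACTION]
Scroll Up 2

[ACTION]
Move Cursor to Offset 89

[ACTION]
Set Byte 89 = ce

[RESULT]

00000000  7f 45 4c 46 b0 b0 b0 b0  b0 b0 b0 d5 1c eb eb e3  |.ELF..........
00000010  d3 1e d0 d1 56 66 d5 2d  c3 d8 01 2e 62 c3 b1 34  |....Vf.-....b.
00000020  82 73 04 19 2e ac c8 7f  68 4b 83 8a 8a 8a 8a 8a  |.s......hK....
00000030  8a 2a 0e 0e 0e 0e 0e 41  c2 2d 2f 69 91 a2 67 df  |.*.....A.-/i..
00000040  2b c1 e3 0d 27 75 a1 cf  82 72 70 82 19 4a f9 92  |+...'u...rp..J
00000050  a1 a5 a5 a5 a5 a5 45 ac  91 CE 6c                 |......E...l   
                                                                           
                                                                           
                                                                           
                                                                           
                                                                           
                                                                           


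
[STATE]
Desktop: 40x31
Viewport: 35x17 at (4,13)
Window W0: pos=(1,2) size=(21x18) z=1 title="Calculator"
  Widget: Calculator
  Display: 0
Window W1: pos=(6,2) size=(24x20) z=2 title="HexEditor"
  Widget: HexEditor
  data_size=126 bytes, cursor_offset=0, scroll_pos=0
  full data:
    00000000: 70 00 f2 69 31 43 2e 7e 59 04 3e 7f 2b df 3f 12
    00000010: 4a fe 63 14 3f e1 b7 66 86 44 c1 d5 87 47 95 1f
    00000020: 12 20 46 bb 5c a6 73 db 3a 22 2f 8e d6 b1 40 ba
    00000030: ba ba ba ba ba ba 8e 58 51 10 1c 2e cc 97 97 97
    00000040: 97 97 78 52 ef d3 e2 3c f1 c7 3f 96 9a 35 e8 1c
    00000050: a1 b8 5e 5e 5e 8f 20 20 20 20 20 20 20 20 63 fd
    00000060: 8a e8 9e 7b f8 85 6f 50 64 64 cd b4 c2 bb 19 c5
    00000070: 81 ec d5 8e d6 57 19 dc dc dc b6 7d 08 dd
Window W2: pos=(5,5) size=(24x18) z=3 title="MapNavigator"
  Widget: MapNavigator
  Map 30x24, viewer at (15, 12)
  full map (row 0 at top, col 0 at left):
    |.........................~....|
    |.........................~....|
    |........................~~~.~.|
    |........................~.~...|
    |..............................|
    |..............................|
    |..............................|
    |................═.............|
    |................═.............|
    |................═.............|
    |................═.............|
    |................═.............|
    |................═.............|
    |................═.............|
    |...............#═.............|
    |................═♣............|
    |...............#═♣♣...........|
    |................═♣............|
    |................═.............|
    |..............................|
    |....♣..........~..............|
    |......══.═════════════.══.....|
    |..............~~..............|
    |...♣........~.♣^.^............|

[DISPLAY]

0┃............═.........┃┃         
─┃............═.........┃┃         
C┃...........@═.........┃┃         
─┃............═.........┃┃         
 ┃...........#═.........┃┃         
 ┃............═♣........┃┃         
━┃...........#═♣♣.......┃┃         
 ┃............═♣........┃┃         
 ┃............═.........┃┛         
 ┗━━━━━━━━━━━━━━━━━━━━━━┛          
                                   
                                   
                                   
                                   
                                   
                                   
                                   


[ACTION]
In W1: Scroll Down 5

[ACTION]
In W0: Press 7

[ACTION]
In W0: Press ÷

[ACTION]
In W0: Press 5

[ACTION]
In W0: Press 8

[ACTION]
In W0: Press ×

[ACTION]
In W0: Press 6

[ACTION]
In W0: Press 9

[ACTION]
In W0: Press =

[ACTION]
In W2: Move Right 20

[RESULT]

0┃............          ┃┃         
─┃............          ┃┃         
C┃...........@          ┃┃         
─┃............          ┃┃         
 ┃............          ┃┃         
 ┃............          ┃┃         
━┃♣...........          ┃┃         
 ┃............          ┃┃         
 ┃............          ┃┛         
 ┗━━━━━━━━━━━━━━━━━━━━━━┛          
                                   
                                   
                                   
                                   
                                   
                                   
                                   


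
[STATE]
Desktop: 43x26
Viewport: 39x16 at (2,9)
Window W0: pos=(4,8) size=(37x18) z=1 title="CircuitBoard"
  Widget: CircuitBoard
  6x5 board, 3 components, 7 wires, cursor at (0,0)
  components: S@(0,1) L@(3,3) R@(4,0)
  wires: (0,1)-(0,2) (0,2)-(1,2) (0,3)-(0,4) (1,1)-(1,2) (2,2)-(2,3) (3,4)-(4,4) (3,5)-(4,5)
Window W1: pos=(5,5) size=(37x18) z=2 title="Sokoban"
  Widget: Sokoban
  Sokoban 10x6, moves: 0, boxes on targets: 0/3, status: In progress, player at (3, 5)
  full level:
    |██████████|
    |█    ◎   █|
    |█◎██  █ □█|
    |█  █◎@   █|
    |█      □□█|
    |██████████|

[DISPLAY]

  ┃┃█    ◎   █                         
  ┠┃█◎██  █ □█                         
  ┃┃█  █◎@   █                         
  ┃┃█      □□█                         
  ┃┃██████████                         
  ┃┃Moves: 0  0/3                      
  ┃┃                                   
  ┃┃                                   
  ┃┃                                   
  ┃┃                                   
  ┃┃                                   
  ┃┃                                   
  ┃┃                                   
  ┃┗━━━━━━━━━━━━━━━━━━━━━━━━━━━━━━━━━━━
  ┃                                   ┃
  ┃                                   ┃


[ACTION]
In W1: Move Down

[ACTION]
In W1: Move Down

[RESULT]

  ┃┃█    ◎   █                         
  ┠┃█◎██  █ □█                         
  ┃┃█  █◎    █                         
  ┃┃█    @ □□█                         
  ┃┃██████████                         
  ┃┃Moves: 1  0/3                      
  ┃┃                                   
  ┃┃                                   
  ┃┃                                   
  ┃┃                                   
  ┃┃                                   
  ┃┃                                   
  ┃┃                                   
  ┃┗━━━━━━━━━━━━━━━━━━━━━━━━━━━━━━━━━━━
  ┃                                   ┃
  ┃                                   ┃


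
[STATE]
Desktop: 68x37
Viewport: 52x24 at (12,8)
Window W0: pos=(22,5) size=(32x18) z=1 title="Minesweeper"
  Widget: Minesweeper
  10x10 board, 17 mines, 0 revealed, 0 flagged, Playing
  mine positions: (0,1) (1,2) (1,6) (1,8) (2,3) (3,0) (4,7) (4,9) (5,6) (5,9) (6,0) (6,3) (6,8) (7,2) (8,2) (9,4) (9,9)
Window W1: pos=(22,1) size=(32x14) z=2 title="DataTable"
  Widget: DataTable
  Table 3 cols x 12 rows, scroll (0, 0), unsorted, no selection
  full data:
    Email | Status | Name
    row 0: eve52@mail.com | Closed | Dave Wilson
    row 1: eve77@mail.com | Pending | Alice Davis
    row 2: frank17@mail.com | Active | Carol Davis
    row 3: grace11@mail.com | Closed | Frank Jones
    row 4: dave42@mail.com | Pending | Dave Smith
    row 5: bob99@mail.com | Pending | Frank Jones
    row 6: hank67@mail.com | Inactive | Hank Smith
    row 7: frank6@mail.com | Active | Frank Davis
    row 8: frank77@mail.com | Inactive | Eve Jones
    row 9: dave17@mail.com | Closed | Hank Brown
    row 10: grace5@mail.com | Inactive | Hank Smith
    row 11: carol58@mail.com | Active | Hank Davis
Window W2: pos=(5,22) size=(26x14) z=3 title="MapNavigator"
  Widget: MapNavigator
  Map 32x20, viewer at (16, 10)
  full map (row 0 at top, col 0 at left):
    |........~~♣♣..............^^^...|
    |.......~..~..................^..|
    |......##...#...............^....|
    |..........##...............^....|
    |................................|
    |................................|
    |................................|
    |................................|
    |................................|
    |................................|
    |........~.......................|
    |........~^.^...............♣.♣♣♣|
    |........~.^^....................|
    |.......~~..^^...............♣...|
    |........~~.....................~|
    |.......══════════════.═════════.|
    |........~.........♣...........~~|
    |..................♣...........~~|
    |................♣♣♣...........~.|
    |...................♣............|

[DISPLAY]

          ┃frank17@mail.com│Active  │Caro┃          
          ┃grace11@mail.com│Closed  │Fran┃          
          ┃dave42@mail.com │Pending │Dave┃          
          ┃bob99@mail.com  │Pending │Fran┃          
          ┃hank67@mail.com │Inactive│Hank┃          
          ┃frank6@mail.com │Active  │Fran┃          
          ┗━━━━━━━━━━━━━━━━━━━━━━━━━━━━━━┛          
          ┃■■■■■■■■■■                    ┃          
          ┃■■■■■■■■■■                    ┃          
          ┃■■■■■■■■■■                    ┃          
          ┃                              ┃          
          ┃                              ┃          
          ┃                              ┃          
          ┃                              ┃          
━━━━━━━━━━━━━━━━━━┓━━━━━━━━━━━━━━━━━━━━━━┛          
vigator           ┃                                 
──────────────────┨                                 
..................┃                                 
..................┃                                 
..................┃                                 
..................┃                                 
..................┃                                 
......@...........┃                                 
.^...............♣┃                                 


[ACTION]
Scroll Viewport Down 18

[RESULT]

          ┃frank6@mail.com │Active  │Fran┃          
          ┗━━━━━━━━━━━━━━━━━━━━━━━━━━━━━━┛          
          ┃■■■■■■■■■■                    ┃          
          ┃■■■■■■■■■■                    ┃          
          ┃■■■■■■■■■■                    ┃          
          ┃                              ┃          
          ┃                              ┃          
          ┃                              ┃          
          ┃                              ┃          
━━━━━━━━━━━━━━━━━━┓━━━━━━━━━━━━━━━━━━━━━━┛          
vigator           ┃                                 
──────────────────┨                                 
..................┃                                 
..................┃                                 
..................┃                                 
..................┃                                 
..................┃                                 
......@...........┃                                 
.^...............♣┃                                 
^^................┃                                 
.^^...............┃                                 
..................┃                                 
━━━━━━━━━━━━━━━━━━┛                                 
                                                    


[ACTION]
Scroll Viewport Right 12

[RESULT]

      ┃frank6@mail.com │Active  │Fran┃              
      ┗━━━━━━━━━━━━━━━━━━━━━━━━━━━━━━┛              
      ┃■■■■■■■■■■                    ┃              
      ┃■■■■■■■■■■                    ┃              
      ┃■■■■■■■■■■                    ┃              
      ┃                              ┃              
      ┃                              ┃              
      ┃                              ┃              
      ┃                              ┃              
━━━━━━━━━━━━━━┓━━━━━━━━━━━━━━━━━━━━━━┛              
tor           ┃                                     
──────────────┨                                     
..............┃                                     
..............┃                                     
..............┃                                     
..............┃                                     
..............┃                                     
..@...........┃                                     
.............♣┃                                     
..............┃                                     
..............┃                                     
..............┃                                     
━━━━━━━━━━━━━━┛                                     
                                                    


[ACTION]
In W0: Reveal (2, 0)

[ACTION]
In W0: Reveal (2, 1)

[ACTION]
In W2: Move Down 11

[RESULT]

      ┃frank6@mail.com │Active  │Fran┃              
      ┗━━━━━━━━━━━━━━━━━━━━━━━━━━━━━━┛              
      ┃■■■■■■■■■■                    ┃              
      ┃■■■■■■■■■■                    ┃              
      ┃■■■■■■■■■■                    ┃              
      ┃                              ┃              
      ┃                              ┃              
      ┃                              ┃              
      ┃                              ┃              
━━━━━━━━━━━━━━┓━━━━━━━━━━━━━━━━━━━━━━┛              
tor           ┃                                     
──────────────┨                                     
..............┃                                     
═══════.══════┃                                     
....♣.........┃                                     
....♣.........┃                                     
..♣♣♣.........┃                                     
..@..♣........┃                                     
              ┃                                     
              ┃                                     
              ┃                                     
              ┃                                     
━━━━━━━━━━━━━━┛                                     
                                                    


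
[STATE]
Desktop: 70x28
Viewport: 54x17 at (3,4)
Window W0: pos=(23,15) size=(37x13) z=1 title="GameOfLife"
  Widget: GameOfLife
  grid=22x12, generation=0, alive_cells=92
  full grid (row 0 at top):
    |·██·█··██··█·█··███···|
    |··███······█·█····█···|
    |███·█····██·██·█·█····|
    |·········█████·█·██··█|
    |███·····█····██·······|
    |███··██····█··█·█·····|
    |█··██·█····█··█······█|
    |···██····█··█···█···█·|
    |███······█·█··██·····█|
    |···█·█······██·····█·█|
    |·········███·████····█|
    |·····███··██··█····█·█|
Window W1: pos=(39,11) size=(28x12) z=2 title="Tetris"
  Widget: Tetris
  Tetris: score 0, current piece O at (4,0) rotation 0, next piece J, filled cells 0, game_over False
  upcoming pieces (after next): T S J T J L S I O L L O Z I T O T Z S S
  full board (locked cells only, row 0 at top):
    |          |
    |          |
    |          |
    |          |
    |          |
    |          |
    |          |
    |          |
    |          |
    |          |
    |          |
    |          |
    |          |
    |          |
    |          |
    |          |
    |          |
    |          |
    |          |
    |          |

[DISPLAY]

                                                      
                                                      
                                                      
                                                      
                                                      
                                                      
                                                      
                                    ┏━━━━━━━━━━━━━━━━━
                                    ┃ Tetris          
                                    ┠─────────────────
                                    ┃          │Next: 
                    ┏━━━━━━━━━━━━━━━┃          │█     
                    ┃ GameOfLife    ┃          │███   
                    ┠───────────────┃          │      
                    ┃Gen: 0         ┃          │      
                    ┃███·█····██·██·┃          │      
                    ┃·········█████·┃          │Score:


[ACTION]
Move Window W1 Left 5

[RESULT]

                                                      
                                                      
                                                      
                                                      
                                                      
                                                      
                                                      
                               ┏━━━━━━━━━━━━━━━━━━━━━━
                               ┃ Tetris               
                               ┠──────────────────────
                               ┃          │Next:      
                    ┏━━━━━━━━━━┃          │█          
                    ┃ GameOfLif┃          │███        
                    ┠──────────┃          │           
                    ┃Gen: 0    ┃          │           
                    ┃███·█····█┃          │           
                    ┃·········█┃          │Score:     


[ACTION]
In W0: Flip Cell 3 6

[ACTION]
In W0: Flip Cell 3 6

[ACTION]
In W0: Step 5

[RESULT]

                                                      
                                                      
                                                      
                                                      
                                                      
                                                      
                                                      
                               ┏━━━━━━━━━━━━━━━━━━━━━━
                               ┃ Tetris               
                               ┠──────────────────────
                               ┃          │Next:      
                    ┏━━━━━━━━━━┃          │█          
                    ┃ GameOfLif┃          │███        
                    ┠──────────┃          │           
                    ┃Gen: 5    ┃          │           
                    ┃██·███····┃          │           
                    ┃··█·······┃          │Score:     


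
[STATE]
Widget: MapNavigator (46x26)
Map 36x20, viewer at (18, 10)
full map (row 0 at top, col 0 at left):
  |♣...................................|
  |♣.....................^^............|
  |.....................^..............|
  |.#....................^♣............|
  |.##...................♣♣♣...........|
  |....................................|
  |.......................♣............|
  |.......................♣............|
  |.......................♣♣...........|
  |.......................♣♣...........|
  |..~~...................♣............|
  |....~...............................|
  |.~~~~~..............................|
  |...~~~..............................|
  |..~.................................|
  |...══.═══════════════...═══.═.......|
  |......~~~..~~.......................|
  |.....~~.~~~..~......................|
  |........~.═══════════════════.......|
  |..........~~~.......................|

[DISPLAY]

                                              
                                              
                                              
     ♣...................................     
     ♣.....................^^............     
     .....................^..............     
     .#....................^♣............     
     .##...................♣♣♣...........     
     ....................................     
     .......................♣............     
     .......................♣............     
     .......................♣♣...........     
     .......................♣♣...........     
     ..~~..............@....♣............     
     ....~...............................     
     .~~~~~..............................     
     ...~~~..............................     
     ..~.................................     
     ...══.═══════════════...═══.═.......     
     ......~~~..~~.......................     
     .....~~.~~~..~......................     
     ........~.═══════════════════.......     
     ..........~~~.......................     
                                              
                                              
                                              


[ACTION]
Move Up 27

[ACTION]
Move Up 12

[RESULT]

                                              
                                              
                                              
                                              
                                              
                                              
                                              
                                              
                                              
                                              
                                              
                                              
                                              
     ♣.................@.................     
     ♣.....................^^............     
     .....................^..............     
     .#....................^♣............     
     .##...................♣♣♣...........     
     ....................................     
     .......................♣............     
     .......................♣............     
     .......................♣♣...........     
     .......................♣♣...........     
     ..~~...................♣............     
     ....~...............................     
     .~~~~~..............................     


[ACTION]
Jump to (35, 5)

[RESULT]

                                              
                                              
                                              
                                              
                                              
                                              
                                              
                                              
........................                      
..........^^............                      
.........^..............                      
..........^♣............                      
..........♣♣♣...........                      
.......................@                      
...........♣............                      
...........♣............                      
...........♣♣...........                      
...........♣♣...........                      
...........♣............                      
........................                      
........................                      
........................                      
........................                      
═════════...═══.═.......                      
~.......................                      
.~......................                      


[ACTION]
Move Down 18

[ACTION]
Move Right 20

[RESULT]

...........♣............                      
...........♣............                      
...........♣♣...........                      
...........♣♣...........                      
...........♣............                      
........................                      
........................                      
........................                      
........................                      
═════════...═══.═.......                      
~.......................                      
.~......................                      
═════════════════.......                      
~......................@                      
                                              
                                              
                                              
                                              
                                              
                                              
                                              
                                              
                                              
                                              
                                              
                                              


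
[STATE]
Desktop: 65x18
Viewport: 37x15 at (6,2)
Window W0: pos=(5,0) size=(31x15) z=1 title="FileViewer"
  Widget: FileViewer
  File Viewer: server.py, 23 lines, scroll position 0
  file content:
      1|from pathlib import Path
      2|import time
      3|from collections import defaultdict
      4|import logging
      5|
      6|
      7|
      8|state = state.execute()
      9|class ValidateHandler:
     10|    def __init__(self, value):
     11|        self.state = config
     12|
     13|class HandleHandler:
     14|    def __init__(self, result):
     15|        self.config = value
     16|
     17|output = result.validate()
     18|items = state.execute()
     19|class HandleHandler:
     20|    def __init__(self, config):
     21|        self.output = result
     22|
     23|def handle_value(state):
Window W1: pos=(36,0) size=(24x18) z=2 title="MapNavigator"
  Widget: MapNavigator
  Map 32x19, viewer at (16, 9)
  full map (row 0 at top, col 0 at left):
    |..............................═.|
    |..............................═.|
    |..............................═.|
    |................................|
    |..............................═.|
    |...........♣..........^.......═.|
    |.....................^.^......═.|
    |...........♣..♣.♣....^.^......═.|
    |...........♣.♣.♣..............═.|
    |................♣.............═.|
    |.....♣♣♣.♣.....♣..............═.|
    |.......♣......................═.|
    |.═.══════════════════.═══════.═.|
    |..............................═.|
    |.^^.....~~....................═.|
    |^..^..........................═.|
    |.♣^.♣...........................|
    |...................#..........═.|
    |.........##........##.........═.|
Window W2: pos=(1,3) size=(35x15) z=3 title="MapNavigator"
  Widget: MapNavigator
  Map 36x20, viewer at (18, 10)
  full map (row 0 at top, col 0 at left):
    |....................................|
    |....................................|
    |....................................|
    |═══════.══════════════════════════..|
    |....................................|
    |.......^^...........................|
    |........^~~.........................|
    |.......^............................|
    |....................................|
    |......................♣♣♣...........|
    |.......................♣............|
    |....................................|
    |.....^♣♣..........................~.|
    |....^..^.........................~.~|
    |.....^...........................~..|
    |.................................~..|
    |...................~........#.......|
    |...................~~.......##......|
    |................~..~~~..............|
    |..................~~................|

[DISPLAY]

─────────────────────────────┨┠──────
━━━━━━━━━━━━━━━━━━━━━━━━━━━━━┓┃......
Navigator                    ┃┃......
─────────────────────────────┨┃......
.^^..........................┃┃......
..^~~........................┃┃......
.^...........................┃┃......
.............................┃┃......
................♣♣♣..........┃┃......
............@....♣...........┃┃♣♣♣.♣.
.............................┃┃..♣...
♣♣..........................~┃┃══════
.^.........................~.┃┃......
...........................~.┃┃...~~.
...........................~.┃┃......


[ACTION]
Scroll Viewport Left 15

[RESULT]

     ┠─────────────────────────────┨┠
 ┏━━━━━━━━━━━━━━━━━━━━━━━━━━━━━━━━━┓┃
 ┃ MapNavigator                    ┃┃
 ┠─────────────────────────────────┨┃
 ┃.....^^..........................┃┃
 ┃......^~~........................┃┃
 ┃.....^...........................┃┃
 ┃.................................┃┃
 ┃....................♣♣♣..........┃┃
 ┃................@....♣...........┃┃
 ┃.................................┃┃
 ┃...^♣♣..........................~┃┃
 ┃..^..^.........................~.┃┃
 ┃...^...........................~.┃┃
 ┃...............................~.┃┃


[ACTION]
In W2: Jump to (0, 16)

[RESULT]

     ┠─────────────────────────────┨┠
 ┏━━━━━━━━━━━━━━━━━━━━━━━━━━━━━━━━━┓┃
 ┃ MapNavigator                    ┃┃
 ┠─────────────────────────────────┨┃
 ┃                .................┃┃
 ┃                .....^♣♣.........┃┃
 ┃                ....^..^.........┃┃
 ┃                .....^...........┃┃
 ┃                .................┃┃
 ┃                @................┃┃
 ┃                .................┃┃
 ┃                ................~┃┃
 ┃                .................┃┃
 ┃                                 ┃┃
 ┃                                 ┃┃


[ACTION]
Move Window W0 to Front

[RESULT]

     ┠─────────────────────────────┨┠
 ┏━━━┃from pathlib import Path    ▲┃┃
 ┃ Ma┃import time                 █┃┃
 ┠───┃from collections import defa░┃┃
 ┃   ┃import logging              ░┃┃
 ┃   ┃                            ░┃┃
 ┃   ┃                            ░┃┃
 ┃   ┃                            ░┃┃
 ┃   ┃state = state.execute()     ░┃┃
 ┃   ┃class ValidateHandler:      ░┃┃
 ┃   ┃    def __init__(self, value░┃┃
 ┃   ┃        self.state = config ▼┃┃
 ┃   ┗━━━━━━━━━━━━━━━━━━━━━━━━━━━━━┛┃
 ┃                                 ┃┃
 ┃                                 ┃┃


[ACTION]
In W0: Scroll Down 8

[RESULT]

     ┠─────────────────────────────┨┠
 ┏━━━┃class ValidateHandler:      ▲┃┃
 ┃ Ma┃    def __init__(self, value░┃┃
 ┠───┃        self.state = config ░┃┃
 ┃   ┃                            ░┃┃
 ┃   ┃class HandleHandler:        ░┃┃
 ┃   ┃    def __init__(self, resul░┃┃
 ┃   ┃        self.config = value ░┃┃
 ┃   ┃                            █┃┃
 ┃   ┃output = result.validate()  ░┃┃
 ┃   ┃items = state.execute()     ░┃┃
 ┃   ┃class HandleHandler:        ▼┃┃
 ┃   ┗━━━━━━━━━━━━━━━━━━━━━━━━━━━━━┛┃
 ┃                                 ┃┃
 ┃                                 ┃┃


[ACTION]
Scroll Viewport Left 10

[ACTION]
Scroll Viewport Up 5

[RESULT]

     ┏━━━━━━━━━━━━━━━━━━━━━━━━━━━━━┓┏
     ┃ FileViewer                  ┃┃
     ┠─────────────────────────────┨┠
 ┏━━━┃class ValidateHandler:      ▲┃┃
 ┃ Ma┃    def __init__(self, value░┃┃
 ┠───┃        self.state = config ░┃┃
 ┃   ┃                            ░┃┃
 ┃   ┃class HandleHandler:        ░┃┃
 ┃   ┃    def __init__(self, resul░┃┃
 ┃   ┃        self.config = value ░┃┃
 ┃   ┃                            █┃┃
 ┃   ┃output = result.validate()  ░┃┃
 ┃   ┃items = state.execute()     ░┃┃
 ┃   ┃class HandleHandler:        ▼┃┃
 ┃   ┗━━━━━━━━━━━━━━━━━━━━━━━━━━━━━┛┃


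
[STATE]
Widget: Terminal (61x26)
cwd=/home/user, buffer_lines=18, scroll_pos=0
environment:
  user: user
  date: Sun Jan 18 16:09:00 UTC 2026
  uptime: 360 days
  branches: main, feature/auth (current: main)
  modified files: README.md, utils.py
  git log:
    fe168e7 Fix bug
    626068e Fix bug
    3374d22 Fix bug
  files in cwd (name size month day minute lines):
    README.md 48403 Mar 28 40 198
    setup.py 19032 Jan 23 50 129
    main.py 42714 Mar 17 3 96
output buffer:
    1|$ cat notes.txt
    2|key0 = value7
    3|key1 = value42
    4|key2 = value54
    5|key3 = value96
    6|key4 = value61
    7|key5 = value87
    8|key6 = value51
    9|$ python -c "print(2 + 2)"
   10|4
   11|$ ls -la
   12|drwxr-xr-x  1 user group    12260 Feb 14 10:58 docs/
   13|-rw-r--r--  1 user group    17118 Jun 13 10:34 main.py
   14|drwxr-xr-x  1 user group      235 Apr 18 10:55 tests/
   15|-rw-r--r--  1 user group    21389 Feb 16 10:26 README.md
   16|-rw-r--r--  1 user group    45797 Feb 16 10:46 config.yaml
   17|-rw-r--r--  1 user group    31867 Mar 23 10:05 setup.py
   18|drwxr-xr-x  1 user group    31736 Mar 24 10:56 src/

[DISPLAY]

$ cat notes.txt                                              
key0 = value7                                                
key1 = value42                                               
key2 = value54                                               
key3 = value96                                               
key4 = value61                                               
key5 = value87                                               
key6 = value51                                               
$ python -c "print(2 + 2)"                                   
4                                                            
$ ls -la                                                     
drwxr-xr-x  1 user group    12260 Feb 14 10:58 docs/         
-rw-r--r--  1 user group    17118 Jun 13 10:34 main.py       
drwxr-xr-x  1 user group      235 Apr 18 10:55 tests/        
-rw-r--r--  1 user group    21389 Feb 16 10:26 README.md     
-rw-r--r--  1 user group    45797 Feb 16 10:46 config.yaml   
-rw-r--r--  1 user group    31867 Mar 23 10:05 setup.py      
drwxr-xr-x  1 user group    31736 Mar 24 10:56 src/          
$ █                                                          
                                                             
                                                             
                                                             
                                                             
                                                             
                                                             
                                                             


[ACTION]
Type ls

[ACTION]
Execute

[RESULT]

$ cat notes.txt                                              
key0 = value7                                                
key1 = value42                                               
key2 = value54                                               
key3 = value96                                               
key4 = value61                                               
key5 = value87                                               
key6 = value51                                               
$ python -c "print(2 + 2)"                                   
4                                                            
$ ls -la                                                     
drwxr-xr-x  1 user group    12260 Feb 14 10:58 docs/         
-rw-r--r--  1 user group    17118 Jun 13 10:34 main.py       
drwxr-xr-x  1 user group      235 Apr 18 10:55 tests/        
-rw-r--r--  1 user group    21389 Feb 16 10:26 README.md     
-rw-r--r--  1 user group    45797 Feb 16 10:46 config.yaml   
-rw-r--r--  1 user group    31867 Mar 23 10:05 setup.py      
drwxr-xr-x  1 user group    31736 Mar 24 10:56 src/          
$ ls                                                         
README.md  setup.py  main.py                                 
$ █                                                          
                                                             
                                                             
                                                             
                                                             
                                                             


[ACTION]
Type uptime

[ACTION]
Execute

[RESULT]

$ cat notes.txt                                              
key0 = value7                                                
key1 = value42                                               
key2 = value54                                               
key3 = value96                                               
key4 = value61                                               
key5 = value87                                               
key6 = value51                                               
$ python -c "print(2 + 2)"                                   
4                                                            
$ ls -la                                                     
drwxr-xr-x  1 user group    12260 Feb 14 10:58 docs/         
-rw-r--r--  1 user group    17118 Jun 13 10:34 main.py       
drwxr-xr-x  1 user group      235 Apr 18 10:55 tests/        
-rw-r--r--  1 user group    21389 Feb 16 10:26 README.md     
-rw-r--r--  1 user group    45797 Feb 16 10:46 config.yaml   
-rw-r--r--  1 user group    31867 Mar 23 10:05 setup.py      
drwxr-xr-x  1 user group    31736 Mar 24 10:56 src/          
$ ls                                                         
README.md  setup.py  main.py                                 
$ uptime                                                     
 10:00  up 360 days                                          
$ █                                                          
                                                             
                                                             
                                                             


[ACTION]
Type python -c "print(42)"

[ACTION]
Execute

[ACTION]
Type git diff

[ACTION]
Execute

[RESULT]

key5 = value87                                               
key6 = value51                                               
$ python -c "print(2 + 2)"                                   
4                                                            
$ ls -la                                                     
drwxr-xr-x  1 user group    12260 Feb 14 10:58 docs/         
-rw-r--r--  1 user group    17118 Jun 13 10:34 main.py       
drwxr-xr-x  1 user group      235 Apr 18 10:55 tests/        
-rw-r--r--  1 user group    21389 Feb 16 10:26 README.md     
-rw-r--r--  1 user group    45797 Feb 16 10:46 config.yaml   
-rw-r--r--  1 user group    31867 Mar 23 10:05 setup.py      
drwxr-xr-x  1 user group    31736 Mar 24 10:56 src/          
$ ls                                                         
README.md  setup.py  main.py                                 
$ uptime                                                     
 10:00  up 360 days                                          
$ python -c "print(42)"                                      
42                                                           
$ git diff                                                   
diff --git a/main.py b/main.py                               
--- a/main.py                                                
+++ b/main.py                                                
@@ -1,3 +1,4 @@                                              
+# updated                                                   
 import sys                                                  
$ █                                                          
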